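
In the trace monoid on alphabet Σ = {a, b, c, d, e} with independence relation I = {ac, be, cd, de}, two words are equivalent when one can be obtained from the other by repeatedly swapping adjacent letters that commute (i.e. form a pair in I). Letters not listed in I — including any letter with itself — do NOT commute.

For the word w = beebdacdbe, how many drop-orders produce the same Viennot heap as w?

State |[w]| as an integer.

drop 0:b onto floor
drop 1:e onto floor
drop 2:e onto {1:e}
drop 3:b onto {0:b}
drop 4:d onto {3:b}
drop 5:a onto {2:e, 4:d}
drop 6:c onto {2:e, 3:b}
drop 7:d onto {5:a}
drop 8:b onto {6:c, 7:d}
drop 9:e onto {5:a, 6:c}
ground layer = {0:b, 1:e}
drop-orders for the pieces not yet dropped (sum over which currently-grounded one goes next):
  1 to go: {8} 1  {9} 1
  2 to go: {7,8} 1  {8,9} 2
  3 to go: {6,8,9} 2  {7,8,9} 3
  4 to go: {5,7,8,9} 3  {6,7,8,9} 5
  5 to go: {4,5,7,8,9} 3  {5,6,7,8,9} 8
  6 to go: {2,5,6,7,8,9} 8  {4,5,6,7,8,9} 11
  7 to go: {1,2,5,6,7,8,9} 8  {2,4,5,6,7,8,9} 19  {3,4,5,6,7,8,9} 11
  8 to go: {0,3,4,5,6,7,8,9} 11  {1,2,4,5,6,7,8,9} 27  {2,3,4,5,6,7,8,9} 30
  if 0:b drops first: 57 orders
  if 1:e drops first: 41 orders
heap linearizations: 98

98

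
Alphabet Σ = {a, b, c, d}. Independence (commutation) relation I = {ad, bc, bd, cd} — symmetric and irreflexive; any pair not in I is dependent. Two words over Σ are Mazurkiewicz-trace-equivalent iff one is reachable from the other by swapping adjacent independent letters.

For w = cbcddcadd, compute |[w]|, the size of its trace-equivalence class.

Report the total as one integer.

#0=c has no predecessor
#1=b has no predecessor
#2=c depends on [0:c]
#3=d has no predecessor
#4=d depends on [3:d]
#5=c depends on [2:c]
#6=a depends on [1:b, 5:c]
#7=d depends on [4:d]
#8=d depends on [7:d]
sources: [0:c, 1:b, 3:d]
N(rest) = Σ N(rest − s) over sources s of rest; N(one piece) = 1:
  size 1 → [6]=1  [8]=1
  size 2 → [1,6]=1  [5,6]=1  [6,8]=2  [7,8]=1
  size 3 → [1,5,6]=2  [1,6,8]=3  [2,5,6]=1  [4,7,8]=1  [5,6,8]=3  [6,7,8]=3
  size 4 → [0,2,5,6]=1  [1,2,5,6]=3  [1,5,6,8]=8  [1,6,7,8]=6  [2,5,6,8]=4  [3,4,7,8]=1  [4,6,7,8]=4  [5,6,7,8]=6
  size 5 → [0,1,2,5,6]=4  [0,2,5,6,8]=5  [1,2,5,6,8]=15  [1,4,6,7,8]=10  [1,5,6,7,8]=20  [2,5,6,7,8]=10  [3,4,6,7,8]=5  [4,5,6,7,8]=10
  size 6 → [0,1,2,5,6,8]=24  [0,2,5,6,7,8]=15  [1,2,5,6,7,8]=45  [1,3,4,6,7,8]=15  [1,4,5,6,7,8]=40  [2,4,5,6,7,8]=20  [3,4,5,6,7,8]=15
  size 7 → [0,1,2,5,6,7,8]=84  [0,2,4,5,6,7,8]=35  [1,2,4,5,6,7,8]=105  [1,3,4,5,6,7,8]=70  [2,3,4,5,6,7,8]=35
  first=0(c) contributes 210
  first=1(b) contributes 70
  first=3(d) contributes 224
|[w]| = 504

504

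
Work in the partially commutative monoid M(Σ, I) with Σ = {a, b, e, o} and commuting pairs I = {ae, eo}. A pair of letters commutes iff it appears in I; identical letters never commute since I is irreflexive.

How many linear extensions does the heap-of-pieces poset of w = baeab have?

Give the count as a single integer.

3

0(b) covers ∅
1(a) covers 0:b
2(e) covers 0:b
3(a) covers 1:a
4(b) covers 2:e, 3:a
floor of heap: 0:b
completions by unplaced set U, small U first (add the entries for U minus each lowest piece of U):
  |U|=1: {4}:1
  |U|=2: {2,4}:1  {3,4}:1
  |U|=3: {1,3,4}:1  {2,3,4}:2
  start at 0(b): 3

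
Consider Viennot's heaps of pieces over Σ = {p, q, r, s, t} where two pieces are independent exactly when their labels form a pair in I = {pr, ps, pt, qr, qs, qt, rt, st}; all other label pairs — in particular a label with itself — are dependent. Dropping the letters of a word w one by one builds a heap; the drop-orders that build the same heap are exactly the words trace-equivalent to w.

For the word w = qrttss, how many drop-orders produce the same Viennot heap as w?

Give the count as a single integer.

60

drop 0:q onto floor
drop 1:r onto floor
drop 2:t onto floor
drop 3:t onto {2:t}
drop 4:s onto {1:r}
drop 5:s onto {4:s}
ground layer = {0:q, 1:r, 2:t}
drop-orders for the pieces not yet dropped (sum over which currently-grounded one goes next):
  1 to go: {0} 1  {3} 1  {5} 1
  2 to go: {0,3} 2  {0,5} 2  {2,3} 1  {3,5} 2  {4,5} 1
  3 to go: {0,2,3} 3  {0,3,5} 6  {0,4,5} 3  {1,4,5} 1  {2,3,5} 3  {3,4,5} 3
  4 to go: {0,1,4,5} 4  {0,2,3,5} 12  {0,3,4,5} 12  {1,3,4,5} 4  {2,3,4,5} 6
  if 0:q drops first: 10 orders
  if 1:r drops first: 30 orders
  if 2:t drops first: 20 orders
heap linearizations: 60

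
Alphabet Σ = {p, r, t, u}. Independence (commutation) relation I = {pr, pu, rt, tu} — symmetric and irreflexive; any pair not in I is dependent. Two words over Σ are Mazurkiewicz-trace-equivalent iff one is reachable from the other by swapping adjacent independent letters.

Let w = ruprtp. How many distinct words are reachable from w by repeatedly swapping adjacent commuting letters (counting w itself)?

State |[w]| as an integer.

20

0(r) covers ∅
1(u) covers 0:r
2(p) covers ∅
3(r) covers 1:u
4(t) covers 2:p
5(p) covers 4:t
floor of heap: 0:r, 2:p
completions by unplaced set U, small U first (add the entries for U minus each lowest piece of U):
  |U|=1: {3}:1  {5}:1
  |U|=2: {1,3}:1  {3,5}:2  {4,5}:1
  |U|=3: {0,1,3}:1  {1,3,5}:3  {2,4,5}:1  {3,4,5}:3
  |U|=4: {0,1,3,5}:4  {1,3,4,5}:6  {2,3,4,5}:4
  start at 0(r): 10
  start at 2(p): 10
sum over floor = 20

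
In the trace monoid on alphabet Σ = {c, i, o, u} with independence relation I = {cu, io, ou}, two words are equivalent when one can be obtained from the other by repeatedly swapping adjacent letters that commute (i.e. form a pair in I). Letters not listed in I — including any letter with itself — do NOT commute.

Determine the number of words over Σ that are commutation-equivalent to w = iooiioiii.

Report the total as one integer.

84

#0=i has no predecessor
#1=o has no predecessor
#2=o depends on [1:o]
#3=i depends on [0:i]
#4=i depends on [3:i]
#5=o depends on [2:o]
#6=i depends on [4:i]
#7=i depends on [6:i]
#8=i depends on [7:i]
sources: [0:i, 1:o]
N(rest) = Σ N(rest − s) over sources s of rest; N(one piece) = 1:
  size 1 → [5]=1  [8]=1
  size 2 → [2,5]=1  [5,8]=2  [7,8]=1
  size 3 → [1,2,5]=1  [2,5,8]=3  [5,7,8]=3  [6,7,8]=1
  size 4 → [1,2,5,8]=4  [2,5,7,8]=6  [4,6,7,8]=1  [5,6,7,8]=4
  size 5 → [1,2,5,7,8]=10  [2,5,6,7,8]=10  [3,4,6,7,8]=1  [4,5,6,7,8]=5
  size 6 → [0,3,4,6,7,8]=1  [1,2,5,6,7,8]=20  [2,4,5,6,7,8]=15  [3,4,5,6,7,8]=6
  size 7 → [0,3,4,5,6,7,8]=7  [1,2,4,5,6,7,8]=35  [2,3,4,5,6,7,8]=21
  first=0(i) contributes 56
  first=1(o) contributes 28
|[w]| = 84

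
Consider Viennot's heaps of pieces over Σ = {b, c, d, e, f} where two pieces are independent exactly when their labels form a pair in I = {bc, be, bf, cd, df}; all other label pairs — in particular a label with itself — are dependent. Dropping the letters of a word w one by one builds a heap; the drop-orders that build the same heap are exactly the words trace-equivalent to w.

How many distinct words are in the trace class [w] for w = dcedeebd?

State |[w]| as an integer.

#0=d has no predecessor
#1=c has no predecessor
#2=e depends on [0:d, 1:c]
#3=d depends on [2:e]
#4=e depends on [3:d]
#5=e depends on [4:e]
#6=b depends on [3:d]
#7=d depends on [5:e, 6:b]
sources: [0:d, 1:c]
N(rest) = Σ N(rest − s) over sources s of rest; N(one piece) = 1:
  size 1 → [7]=1
  size 2 → [5,7]=1  [6,7]=1
  size 3 → [4,5,7]=1  [5,6,7]=2
  size 4 → [4,5,6,7]=3
  size 5 → [3,4,5,6,7]=3
  size 6 → [2,3,4,5,6,7]=3
  first=0(d) contributes 3
  first=1(c) contributes 3
|[w]| = 6

6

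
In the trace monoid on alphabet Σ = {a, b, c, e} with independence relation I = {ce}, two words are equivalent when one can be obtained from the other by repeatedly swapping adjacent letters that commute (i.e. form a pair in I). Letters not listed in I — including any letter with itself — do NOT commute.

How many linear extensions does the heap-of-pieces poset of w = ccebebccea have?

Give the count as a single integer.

0(c) covers ∅
1(c) covers 0:c
2(e) covers ∅
3(b) covers 1:c, 2:e
4(e) covers 3:b
5(b) covers 4:e
6(c) covers 5:b
7(c) covers 6:c
8(e) covers 5:b
9(a) covers 7:c, 8:e
floor of heap: 0:c, 2:e
completions by unplaced set U, small U first (add the entries for U minus each lowest piece of U):
  |U|=1: {9}:1
  |U|=2: {7,9}:1  {8,9}:1
  |U|=3: {6,7,9}:1  {7,8,9}:2
  |U|=4: {6,7,8,9}:3
  |U|=5: {5,6,7,8,9}:3
  |U|=6: {4,5,6,7,8,9}:3
  |U|=7: {3,4,5,6,7,8,9}:3
  |U|=8: {1,3,4,5,6,7,8,9}:3  {2,3,4,5,6,7,8,9}:3
  start at 0(c): 6
  start at 2(e): 3
sum over floor = 9

9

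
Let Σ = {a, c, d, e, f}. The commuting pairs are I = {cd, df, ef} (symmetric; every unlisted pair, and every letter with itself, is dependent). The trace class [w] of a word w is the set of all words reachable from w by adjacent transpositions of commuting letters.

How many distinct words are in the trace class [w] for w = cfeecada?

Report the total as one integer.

drop 0:c onto floor
drop 1:f onto {0:c}
drop 2:e onto {0:c}
drop 3:e onto {2:e}
drop 4:c onto {1:f, 3:e}
drop 5:a onto {4:c}
drop 6:d onto {5:a}
drop 7:a onto {6:d}
ground layer = {0:c}
drop-orders for the pieces not yet dropped (sum over which currently-grounded one goes next):
  1 to go: {7} 1
  2 to go: {6,7} 1
  3 to go: {5,6,7} 1
  4 to go: {4,5,6,7} 1
  5 to go: {1,4,5,6,7} 1  {3,4,5,6,7} 1
  6 to go: {1,3,4,5,6,7} 2  {2,3,4,5,6,7} 1
  if 0:c drops first: 3 orders

3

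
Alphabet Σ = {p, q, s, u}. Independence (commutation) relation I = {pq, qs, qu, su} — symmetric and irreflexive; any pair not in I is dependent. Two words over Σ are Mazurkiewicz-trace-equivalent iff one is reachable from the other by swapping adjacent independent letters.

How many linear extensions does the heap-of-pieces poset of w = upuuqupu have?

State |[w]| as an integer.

8

0(u) covers ∅
1(p) covers 0:u
2(u) covers 1:p
3(u) covers 2:u
4(q) covers ∅
5(u) covers 3:u
6(p) covers 5:u
7(u) covers 6:p
floor of heap: 0:u, 4:q
completions by unplaced set U, small U first (add the entries for U minus each lowest piece of U):
  |U|=1: {4}:1  {7}:1
  |U|=2: {4,7}:2  {6,7}:1
  |U|=3: {4,6,7}:3  {5,6,7}:1
  |U|=4: {3,5,6,7}:1  {4,5,6,7}:4
  |U|=5: {2,3,5,6,7}:1  {3,4,5,6,7}:5
  |U|=6: {1,2,3,5,6,7}:1  {2,3,4,5,6,7}:6
  start at 0(u): 7
  start at 4(q): 1
sum over floor = 8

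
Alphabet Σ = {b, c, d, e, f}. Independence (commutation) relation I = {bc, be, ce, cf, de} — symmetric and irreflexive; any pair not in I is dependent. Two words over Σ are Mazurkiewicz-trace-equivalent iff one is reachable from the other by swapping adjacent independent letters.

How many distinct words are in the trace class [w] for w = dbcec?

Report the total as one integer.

15

#0=d has no predecessor
#1=b depends on [0:d]
#2=c depends on [0:d]
#3=e has no predecessor
#4=c depends on [2:c]
sources: [0:d, 3:e]
N(rest) = Σ N(rest − s) over sources s of rest; N(one piece) = 1:
  size 1 → [1]=1  [3]=1  [4]=1
  size 2 → [1,3]=2  [1,4]=2  [2,4]=1  [3,4]=2
  size 3 → [1,2,4]=3  [1,3,4]=6  [2,3,4]=3
  first=0(d) contributes 12
  first=3(e) contributes 3
|[w]| = 15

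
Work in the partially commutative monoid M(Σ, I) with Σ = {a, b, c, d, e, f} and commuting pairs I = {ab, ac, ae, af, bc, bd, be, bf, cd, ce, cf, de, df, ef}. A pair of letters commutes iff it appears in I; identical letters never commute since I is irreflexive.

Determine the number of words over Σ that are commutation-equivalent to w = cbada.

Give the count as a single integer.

20

0(c) covers ∅
1(b) covers ∅
2(a) covers ∅
3(d) covers 2:a
4(a) covers 3:d
floor of heap: 0:c, 1:b, 2:a
completions by unplaced set U, small U first (add the entries for U minus each lowest piece of U):
  |U|=1: {0}:1  {1}:1  {4}:1
  |U|=2: {0,1}:2  {0,4}:2  {1,4}:2  {3,4}:1
  |U|=3: {0,1,4}:6  {0,3,4}:3  {1,3,4}:3  {2,3,4}:1
  start at 0(c): 4
  start at 1(b): 4
  start at 2(a): 12
sum over floor = 20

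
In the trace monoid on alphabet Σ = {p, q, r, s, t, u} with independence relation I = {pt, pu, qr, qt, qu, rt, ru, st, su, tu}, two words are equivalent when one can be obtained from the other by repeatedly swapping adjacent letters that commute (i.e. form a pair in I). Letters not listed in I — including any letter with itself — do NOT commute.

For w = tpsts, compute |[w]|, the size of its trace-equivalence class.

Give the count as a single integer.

#0=t has no predecessor
#1=p has no predecessor
#2=s depends on [1:p]
#3=t depends on [0:t]
#4=s depends on [2:s]
sources: [0:t, 1:p]
N(rest) = Σ N(rest − s) over sources s of rest; N(one piece) = 1:
  size 1 → [3]=1  [4]=1
  size 2 → [0,3]=1  [2,4]=1  [3,4]=2
  size 3 → [0,3,4]=3  [1,2,4]=1  [2,3,4]=3
  first=0(t) contributes 4
  first=1(p) contributes 6
|[w]| = 10

10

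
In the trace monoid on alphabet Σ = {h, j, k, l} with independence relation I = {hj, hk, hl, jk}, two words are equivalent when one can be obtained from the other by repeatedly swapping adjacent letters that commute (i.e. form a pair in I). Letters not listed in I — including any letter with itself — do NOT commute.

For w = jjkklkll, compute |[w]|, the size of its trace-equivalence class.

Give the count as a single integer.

#0=j has no predecessor
#1=j depends on [0:j]
#2=k has no predecessor
#3=k depends on [2:k]
#4=l depends on [1:j, 3:k]
#5=k depends on [4:l]
#6=l depends on [5:k]
#7=l depends on [6:l]
sources: [0:j, 2:k]
N(rest) = Σ N(rest − s) over sources s of rest; N(one piece) = 1:
  size 1 → [7]=1
  size 2 → [6,7]=1
  size 3 → [5,6,7]=1
  size 4 → [4,5,6,7]=1
  size 5 → [1,4,5,6,7]=1  [3,4,5,6,7]=1
  size 6 → [0,1,4,5,6,7]=1  [1,3,4,5,6,7]=2  [2,3,4,5,6,7]=1
  first=0(j) contributes 3
  first=2(k) contributes 3
|[w]| = 6

6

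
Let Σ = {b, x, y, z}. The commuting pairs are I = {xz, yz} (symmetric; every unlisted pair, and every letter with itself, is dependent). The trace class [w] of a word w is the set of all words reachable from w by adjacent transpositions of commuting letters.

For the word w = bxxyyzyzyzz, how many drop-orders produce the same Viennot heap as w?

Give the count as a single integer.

piece 0:b — minimal
piece 1:x rests on {0:b}
piece 2:x rests on {1:x}
piece 3:y rests on {2:x}
piece 4:y rests on {3:y}
piece 5:z rests on {0:b}
piece 6:y rests on {4:y}
piece 7:z rests on {5:z}
piece 8:y rests on {6:y}
piece 9:z rests on {7:z}
piece 10:z rests on {9:z}
minimal pieces: {0:b}
ways to finish when only these pieces remain (= sum over removing one remaining piece with nothing left below it):
  1 left: {8}→1  {10}→1
  2 left: {6,8}→1  {8,10}→2  {9,10}→1
  3 left: {4,6,8}→1  {6,8,10}→3  {7,9,10}→1  {8,9,10}→3
  4 left: {3,4,6,8}→1  {4,6,8,10}→4  {5,7,9,10}→1  {6,8,9,10}→6  {7,8,9,10}→4
  5 left: {2,3,4,6,8}→1  {3,4,6,8,10}→5  {4,6,8,9,10}→10  {5,7,8,9,10}→5  {6,7,8,9,10}→10
  6 left: {1,2,3,4,6,8}→1  {2,3,4,6,8,10}→6  {3,4,6,8,9,10}→15  {4,6,7,8,9,10}→20  {5,6,7,8,9,10}→15
  7 left: {1,2,3,4,6,8,10}→7  {2,3,4,6,8,9,10}→21  {3,4,6,7,8,9,10}→35  {4,5,6,7,8,9,10}→35
  8 left: {1,2,3,4,6,8,9,10}→28  {2,3,4,6,7,8,9,10}→56  {3,4,5,6,7,8,9,10}→70
  9 left: {1,2,3,4,6,7,8,9,10}→84  {2,3,4,5,6,7,8,9,10}→126
  placing 0:b first → 210 extensions

210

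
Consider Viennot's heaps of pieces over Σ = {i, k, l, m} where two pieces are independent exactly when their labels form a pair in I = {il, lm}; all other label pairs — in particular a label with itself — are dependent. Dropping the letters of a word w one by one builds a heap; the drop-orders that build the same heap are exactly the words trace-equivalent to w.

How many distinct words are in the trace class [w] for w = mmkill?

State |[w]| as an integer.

3

drop 0:m onto floor
drop 1:m onto {0:m}
drop 2:k onto {1:m}
drop 3:i onto {2:k}
drop 4:l onto {2:k}
drop 5:l onto {4:l}
ground layer = {0:m}
drop-orders for the pieces not yet dropped (sum over which currently-grounded one goes next):
  1 to go: {3} 1  {5} 1
  2 to go: {3,5} 2  {4,5} 1
  3 to go: {3,4,5} 3
  4 to go: {2,3,4,5} 3
  if 0:m drops first: 3 orders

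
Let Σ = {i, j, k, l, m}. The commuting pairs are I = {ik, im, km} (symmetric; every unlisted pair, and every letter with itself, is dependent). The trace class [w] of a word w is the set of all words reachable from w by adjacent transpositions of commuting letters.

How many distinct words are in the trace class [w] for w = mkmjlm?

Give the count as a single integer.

#0=m has no predecessor
#1=k has no predecessor
#2=m depends on [0:m]
#3=j depends on [1:k, 2:m]
#4=l depends on [3:j]
#5=m depends on [4:l]
sources: [0:m, 1:k]
N(rest) = Σ N(rest − s) over sources s of rest; N(one piece) = 1:
  size 1 → [5]=1
  size 2 → [4,5]=1
  size 3 → [3,4,5]=1
  size 4 → [1,3,4,5]=1  [2,3,4,5]=1
  first=0(m) contributes 2
  first=1(k) contributes 1
|[w]| = 3

3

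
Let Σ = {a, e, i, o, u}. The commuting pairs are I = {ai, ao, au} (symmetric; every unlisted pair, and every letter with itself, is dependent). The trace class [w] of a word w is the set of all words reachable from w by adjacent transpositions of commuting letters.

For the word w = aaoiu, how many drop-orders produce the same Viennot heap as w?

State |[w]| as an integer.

10

piece 0:a — minimal
piece 1:a rests on {0:a}
piece 2:o — minimal
piece 3:i rests on {2:o}
piece 4:u rests on {3:i}
minimal pieces: {0:a, 2:o}
ways to finish when only these pieces remain (= sum over removing one remaining piece with nothing left below it):
  1 left: {1}→1  {4}→1
  2 left: {0,1}→1  {1,4}→2  {3,4}→1
  3 left: {0,1,4}→3  {1,3,4}→3  {2,3,4}→1
  placing 0:a first → 4 extensions
  placing 2:o first → 6 extensions
total linear extensions = 10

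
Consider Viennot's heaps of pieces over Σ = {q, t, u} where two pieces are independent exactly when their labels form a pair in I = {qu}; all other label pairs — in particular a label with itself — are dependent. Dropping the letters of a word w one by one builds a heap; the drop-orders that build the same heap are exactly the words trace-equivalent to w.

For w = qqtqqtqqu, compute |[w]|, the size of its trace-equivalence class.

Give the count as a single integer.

3

0(q) covers ∅
1(q) covers 0:q
2(t) covers 1:q
3(q) covers 2:t
4(q) covers 3:q
5(t) covers 4:q
6(q) covers 5:t
7(q) covers 6:q
8(u) covers 5:t
floor of heap: 0:q
completions by unplaced set U, small U first (add the entries for U minus each lowest piece of U):
  |U|=1: {7}:1  {8}:1
  |U|=2: {6,7}:1  {7,8}:2
  |U|=3: {6,7,8}:3
  |U|=4: {5,6,7,8}:3
  |U|=5: {4,5,6,7,8}:3
  |U|=6: {3,4,5,6,7,8}:3
  |U|=7: {2,3,4,5,6,7,8}:3
  start at 0(q): 3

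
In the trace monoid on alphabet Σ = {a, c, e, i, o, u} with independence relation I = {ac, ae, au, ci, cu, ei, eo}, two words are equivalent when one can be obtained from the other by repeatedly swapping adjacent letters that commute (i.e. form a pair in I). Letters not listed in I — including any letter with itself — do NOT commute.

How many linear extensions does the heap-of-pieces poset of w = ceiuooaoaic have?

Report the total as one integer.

9

piece 0:c — minimal
piece 1:e rests on {0:c}
piece 2:i — minimal
piece 3:u rests on {1:e, 2:i}
piece 4:o rests on {3:u}
piece 5:o rests on {4:o}
piece 6:a rests on {5:o}
piece 7:o rests on {6:a}
piece 8:a rests on {7:o}
piece 9:i rests on {8:a}
piece 10:c rests on {7:o}
minimal pieces: {0:c, 2:i}
ways to finish when only these pieces remain (= sum over removing one remaining piece with nothing left below it):
  1 left: {9}→1  {10}→1
  2 left: {8,9}→1  {9,10}→2
  3 left: {8,9,10}→3
  4 left: {7,8,9,10}→3
  5 left: {6,7,8,9,10}→3
  6 left: {5,6,7,8,9,10}→3
  7 left: {4,5,6,7,8,9,10}→3
  8 left: {3,4,5,6,7,8,9,10}→3
  9 left: {1,3,4,5,6,7,8,9,10}→3  {2,3,4,5,6,7,8,9,10}→3
  placing 0:c first → 6 extensions
  placing 2:i first → 3 extensions
total linear extensions = 9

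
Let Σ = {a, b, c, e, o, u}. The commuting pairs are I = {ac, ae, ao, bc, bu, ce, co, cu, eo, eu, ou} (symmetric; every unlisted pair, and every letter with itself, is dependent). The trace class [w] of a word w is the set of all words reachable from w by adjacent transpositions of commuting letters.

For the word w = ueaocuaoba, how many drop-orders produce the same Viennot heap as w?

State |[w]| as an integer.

1050

0(u) covers ∅
1(e) covers ∅
2(a) covers 0:u
3(o) covers ∅
4(c) covers ∅
5(u) covers 2:a
6(a) covers 5:u
7(o) covers 3:o
8(b) covers 1:e, 6:a, 7:o
9(a) covers 8:b
floor of heap: 0:u, 1:e, 3:o, 4:c
completions by unplaced set U, small U first (add the entries for U minus each lowest piece of U):
  |U|=1: {4}:1  {9}:1
  |U|=2: {4,9}:2  {8,9}:1
  |U|=3: {1,8,9}:1  {4,8,9}:3  {6,8,9}:1  {7,8,9}:1
  |U|=4: {1,4,8,9}:4  {1,6,8,9}:2  {1,7,8,9}:2  {3,7,8,9}:1  {4,6,8,9}:4  {4,7,8,9}:4  {5,6,8,9}:1  {6,7,8,9}:2
  |U|=5: {1,3,7,8,9}:3  {1,4,6,8,9}:10  {1,4,7,8,9}:10  {1,5,6,8,9}:3  {1,6,7,8,9}:6  {2,5,6,8,9}:1  {3,4,7,8,9}:5  {3,6,7,8,9}:3  {4,5,6,8,9}:5  {4,6,7,8,9}:10  {5,6,7,8,9}:3
  |U|=6: {0,2,5,6,8,9}:1  {1,2,5,6,8,9}:4  {1,3,4,7,8,9}:18  {1,3,6,7,8,9}:12  {1,4,5,6,8,9}:18  {1,4,6,7,8,9}:36  {1,5,6,7,8,9}:12  {2,4,5,6,8,9}:6  {2,5,6,7,8,9}:4  {3,4,6,7,8,9}:18  {3,5,6,7,8,9}:6  {4,5,6,7,8,9}:18
  |U|=7: {0,1,2,5,6,8,9}:5  {0,2,4,5,6,8,9}:7  {0,2,5,6,7,8,9}:5  {1,2,4,5,6,8,9}:28  {1,2,5,6,7,8,9}:20  {1,3,4,6,7,8,9}:84  {1,3,5,6,7,8,9}:30  {1,4,5,6,7,8,9}:84  {2,3,5,6,7,8,9}:10  {2,4,5,6,7,8,9}:28  {3,4,5,6,7,8,9}:42
  |U|=8: {0,1,2,4,5,6,8,9}:40  {0,1,2,5,6,7,8,9}:30  {0,2,3,5,6,7,8,9}:15  {0,2,4,5,6,7,8,9}:40  {1,2,3,5,6,7,8,9}:60  {1,2,4,5,6,7,8,9}:160  {1,3,4,5,6,7,8,9}:240  {2,3,4,5,6,7,8,9}:80
  start at 0(u): 540
  start at 1(e): 135
  start at 3(o): 270
  start at 4(c): 105
sum over floor = 1050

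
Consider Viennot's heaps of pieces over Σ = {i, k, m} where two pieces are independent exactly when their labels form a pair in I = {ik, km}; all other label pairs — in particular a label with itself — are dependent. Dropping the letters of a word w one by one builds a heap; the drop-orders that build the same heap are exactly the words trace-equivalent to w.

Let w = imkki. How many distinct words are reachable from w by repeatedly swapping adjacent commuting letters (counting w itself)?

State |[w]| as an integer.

#0=i has no predecessor
#1=m depends on [0:i]
#2=k has no predecessor
#3=k depends on [2:k]
#4=i depends on [1:m]
sources: [0:i, 2:k]
N(rest) = Σ N(rest − s) over sources s of rest; N(one piece) = 1:
  size 1 → [3]=1  [4]=1
  size 2 → [1,4]=1  [2,3]=1  [3,4]=2
  size 3 → [0,1,4]=1  [1,3,4]=3  [2,3,4]=3
  first=0(i) contributes 6
  first=2(k) contributes 4
|[w]| = 10

10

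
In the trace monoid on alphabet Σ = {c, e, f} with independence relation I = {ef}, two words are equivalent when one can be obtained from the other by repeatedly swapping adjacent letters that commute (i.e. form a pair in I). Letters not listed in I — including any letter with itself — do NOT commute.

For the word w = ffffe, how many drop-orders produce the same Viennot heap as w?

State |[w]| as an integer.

5

drop 0:f onto floor
drop 1:f onto {0:f}
drop 2:f onto {1:f}
drop 3:f onto {2:f}
drop 4:e onto floor
ground layer = {0:f, 4:e}
drop-orders for the pieces not yet dropped (sum over which currently-grounded one goes next):
  1 to go: {3} 1  {4} 1
  2 to go: {2,3} 1  {3,4} 2
  3 to go: {1,2,3} 1  {2,3,4} 3
  if 0:f drops first: 4 orders
  if 4:e drops first: 1 orders
heap linearizations: 5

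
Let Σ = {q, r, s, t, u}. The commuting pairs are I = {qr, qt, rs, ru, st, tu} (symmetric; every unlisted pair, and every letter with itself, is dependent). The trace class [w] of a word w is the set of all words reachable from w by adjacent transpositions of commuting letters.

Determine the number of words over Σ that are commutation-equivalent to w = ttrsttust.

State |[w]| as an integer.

84

drop 0:t onto floor
drop 1:t onto {0:t}
drop 2:r onto {1:t}
drop 3:s onto floor
drop 4:t onto {2:r}
drop 5:t onto {4:t}
drop 6:u onto {3:s}
drop 7:s onto {6:u}
drop 8:t onto {5:t}
ground layer = {0:t, 3:s}
drop-orders for the pieces not yet dropped (sum over which currently-grounded one goes next):
  1 to go: {7} 1  {8} 1
  2 to go: {5,8} 1  {6,7} 1  {7,8} 2
  3 to go: {3,6,7} 1  {4,5,8} 1  {5,7,8} 3  {6,7,8} 3
  4 to go: {2,4,5,8} 1  {3,6,7,8} 4  {4,5,7,8} 4  {5,6,7,8} 6
  5 to go: {1,2,4,5,8} 1  {2,4,5,7,8} 5  {3,5,6,7,8} 10  {4,5,6,7,8} 10
  6 to go: {0,1,2,4,5,8} 1  {1,2,4,5,7,8} 6  {2,4,5,6,7,8} 15  {3,4,5,6,7,8} 20
  7 to go: {0,1,2,4,5,7,8} 7  {1,2,4,5,6,7,8} 21  {2,3,4,5,6,7,8} 35
  if 0:t drops first: 56 orders
  if 3:s drops first: 28 orders
heap linearizations: 84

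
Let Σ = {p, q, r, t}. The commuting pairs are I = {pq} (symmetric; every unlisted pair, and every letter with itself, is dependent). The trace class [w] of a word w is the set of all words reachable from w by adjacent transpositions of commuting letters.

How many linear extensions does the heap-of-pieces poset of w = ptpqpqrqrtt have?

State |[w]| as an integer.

#0=p has no predecessor
#1=t depends on [0:p]
#2=p depends on [1:t]
#3=q depends on [1:t]
#4=p depends on [2:p]
#5=q depends on [3:q]
#6=r depends on [4:p, 5:q]
#7=q depends on [6:r]
#8=r depends on [7:q]
#9=t depends on [8:r]
#10=t depends on [9:t]
sources: [0:p]
N(rest) = Σ N(rest − s) over sources s of rest; N(one piece) = 1:
  size 1 → [10]=1
  size 2 → [9,10]=1
  size 3 → [8,9,10]=1
  size 4 → [7,8,9,10]=1
  size 5 → [6,7,8,9,10]=1
  size 6 → [4,6,7,8,9,10]=1  [5,6,7,8,9,10]=1
  size 7 → [2,4,6,7,8,9,10]=1  [3,5,6,7,8,9,10]=1  [4,5,6,7,8,9,10]=2
  size 8 → [2,4,5,6,7,8,9,10]=3  [3,4,5,6,7,8,9,10]=3
  size 9 → [2,3,4,5,6,7,8,9,10]=6
  first=0(p) contributes 6

6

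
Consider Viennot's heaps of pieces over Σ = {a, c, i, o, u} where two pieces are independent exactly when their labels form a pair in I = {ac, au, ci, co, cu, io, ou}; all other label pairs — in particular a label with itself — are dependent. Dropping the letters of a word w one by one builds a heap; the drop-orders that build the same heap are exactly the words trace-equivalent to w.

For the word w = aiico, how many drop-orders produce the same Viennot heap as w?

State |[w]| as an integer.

15

0(a) covers ∅
1(i) covers 0:a
2(i) covers 1:i
3(c) covers ∅
4(o) covers 0:a
floor of heap: 0:a, 3:c
completions by unplaced set U, small U first (add the entries for U minus each lowest piece of U):
  |U|=1: {2}:1  {3}:1  {4}:1
  |U|=2: {1,2}:1  {2,3}:2  {2,4}:2  {3,4}:2
  |U|=3: {1,2,3}:3  {1,2,4}:3  {2,3,4}:6
  start at 0(a): 12
  start at 3(c): 3
sum over floor = 15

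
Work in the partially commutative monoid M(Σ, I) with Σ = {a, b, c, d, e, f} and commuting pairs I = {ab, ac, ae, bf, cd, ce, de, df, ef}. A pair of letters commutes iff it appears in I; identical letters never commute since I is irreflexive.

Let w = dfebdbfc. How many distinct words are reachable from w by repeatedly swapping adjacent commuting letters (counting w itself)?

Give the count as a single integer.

42

drop 0:d onto floor
drop 1:f onto floor
drop 2:e onto floor
drop 3:b onto {0:d, 2:e}
drop 4:d onto {3:b}
drop 5:b onto {4:d}
drop 6:f onto {1:f}
drop 7:c onto {5:b, 6:f}
ground layer = {0:d, 1:f, 2:e}
drop-orders for the pieces not yet dropped (sum over which currently-grounded one goes next):
  1 to go: {7} 1
  2 to go: {5,7} 1  {6,7} 1
  3 to go: {1,6,7} 1  {4,5,7} 1  {5,6,7} 2
  4 to go: {1,5,6,7} 3  {3,4,5,7} 1  {4,5,6,7} 3
  5 to go: {0,3,4,5,7} 1  {1,4,5,6,7} 6  {2,3,4,5,7} 1  {3,4,5,6,7} 4
  6 to go: {0,2,3,4,5,7} 2  {0,3,4,5,6,7} 5  {1,3,4,5,6,7} 10  {2,3,4,5,6,7} 5
  if 0:d drops first: 15 orders
  if 1:f drops first: 12 orders
  if 2:e drops first: 15 orders
heap linearizations: 42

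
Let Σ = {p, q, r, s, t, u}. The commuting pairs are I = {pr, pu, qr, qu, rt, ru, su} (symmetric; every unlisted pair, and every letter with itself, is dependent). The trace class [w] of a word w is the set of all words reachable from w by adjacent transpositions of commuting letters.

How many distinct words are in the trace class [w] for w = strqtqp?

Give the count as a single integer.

6

#0=s has no predecessor
#1=t depends on [0:s]
#2=r depends on [0:s]
#3=q depends on [1:t]
#4=t depends on [3:q]
#5=q depends on [4:t]
#6=p depends on [5:q]
sources: [0:s]
N(rest) = Σ N(rest − s) over sources s of rest; N(one piece) = 1:
  size 1 → [2]=1  [6]=1
  size 2 → [2,6]=2  [5,6]=1
  size 3 → [2,5,6]=3  [4,5,6]=1
  size 4 → [2,4,5,6]=4  [3,4,5,6]=1
  size 5 → [1,3,4,5,6]=1  [2,3,4,5,6]=5
  first=0(s) contributes 6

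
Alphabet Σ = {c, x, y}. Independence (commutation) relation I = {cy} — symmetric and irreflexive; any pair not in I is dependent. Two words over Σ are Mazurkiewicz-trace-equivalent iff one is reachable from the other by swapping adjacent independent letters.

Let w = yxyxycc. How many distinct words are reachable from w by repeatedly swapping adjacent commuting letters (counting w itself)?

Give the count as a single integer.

3

#0=y has no predecessor
#1=x depends on [0:y]
#2=y depends on [1:x]
#3=x depends on [2:y]
#4=y depends on [3:x]
#5=c depends on [3:x]
#6=c depends on [5:c]
sources: [0:y]
N(rest) = Σ N(rest − s) over sources s of rest; N(one piece) = 1:
  size 1 → [4]=1  [6]=1
  size 2 → [4,6]=2  [5,6]=1
  size 3 → [4,5,6]=3
  size 4 → [3,4,5,6]=3
  size 5 → [2,3,4,5,6]=3
  first=0(y) contributes 3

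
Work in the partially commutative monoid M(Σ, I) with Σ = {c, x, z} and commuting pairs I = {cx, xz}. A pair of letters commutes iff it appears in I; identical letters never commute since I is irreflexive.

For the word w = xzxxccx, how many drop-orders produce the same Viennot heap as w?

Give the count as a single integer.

piece 0:x — minimal
piece 1:z — minimal
piece 2:x rests on {0:x}
piece 3:x rests on {2:x}
piece 4:c rests on {1:z}
piece 5:c rests on {4:c}
piece 6:x rests on {3:x}
minimal pieces: {0:x, 1:z}
ways to finish when only these pieces remain (= sum over removing one remaining piece with nothing left below it):
  1 left: {5}→1  {6}→1
  2 left: {3,6}→1  {4,5}→1  {5,6}→2
  3 left: {1,4,5}→1  {2,3,6}→1  {3,5,6}→3  {4,5,6}→3
  4 left: {0,2,3,6}→1  {1,4,5,6}→4  {2,3,5,6}→4  {3,4,5,6}→6
  5 left: {0,2,3,5,6}→5  {1,3,4,5,6}→10  {2,3,4,5,6}→10
  placing 0:x first → 20 extensions
  placing 1:z first → 15 extensions
total linear extensions = 35

35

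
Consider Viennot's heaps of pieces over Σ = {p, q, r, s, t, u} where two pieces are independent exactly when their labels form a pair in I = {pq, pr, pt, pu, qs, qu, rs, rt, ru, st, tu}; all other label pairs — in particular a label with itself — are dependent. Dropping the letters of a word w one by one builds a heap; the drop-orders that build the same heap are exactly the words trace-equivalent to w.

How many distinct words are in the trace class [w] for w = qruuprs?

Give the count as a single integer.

#0=q has no predecessor
#1=r depends on [0:q]
#2=u has no predecessor
#3=u depends on [2:u]
#4=p has no predecessor
#5=r depends on [1:r]
#6=s depends on [3:u, 4:p]
sources: [0:q, 2:u, 4:p]
N(rest) = Σ N(rest − s) over sources s of rest; N(one piece) = 1:
  size 1 → [5]=1  [6]=1
  size 2 → [1,5]=1  [3,6]=1  [4,6]=1  [5,6]=2
  size 3 → [0,1,5]=1  [1,5,6]=3  [2,3,6]=1  [3,4,6]=2  [3,5,6]=3  [4,5,6]=3
  size 4 → [0,1,5,6]=4  [1,3,5,6]=6  [1,4,5,6]=6  [2,3,4,6]=3  [2,3,5,6]=4  [3,4,5,6]=8
  size 5 → [0,1,3,5,6]=10  [0,1,4,5,6]=10  [1,2,3,5,6]=10  [1,3,4,5,6]=20  [2,3,4,5,6]=15
  first=0(q) contributes 45
  first=2(u) contributes 40
  first=4(p) contributes 20
|[w]| = 105

105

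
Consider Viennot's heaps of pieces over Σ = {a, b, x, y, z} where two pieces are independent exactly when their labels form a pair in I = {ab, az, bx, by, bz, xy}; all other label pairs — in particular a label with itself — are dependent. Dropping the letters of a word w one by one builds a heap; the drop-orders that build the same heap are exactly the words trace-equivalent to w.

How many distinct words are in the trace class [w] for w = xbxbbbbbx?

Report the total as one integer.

#0=x has no predecessor
#1=b has no predecessor
#2=x depends on [0:x]
#3=b depends on [1:b]
#4=b depends on [3:b]
#5=b depends on [4:b]
#6=b depends on [5:b]
#7=b depends on [6:b]
#8=x depends on [2:x]
sources: [0:x, 1:b]
N(rest) = Σ N(rest − s) over sources s of rest; N(one piece) = 1:
  size 1 → [7]=1  [8]=1
  size 2 → [2,8]=1  [6,7]=1  [7,8]=2
  size 3 → [0,2,8]=1  [2,7,8]=3  [5,6,7]=1  [6,7,8]=3
  size 4 → [0,2,7,8]=4  [2,6,7,8]=6  [4,5,6,7]=1  [5,6,7,8]=4
  size 5 → [0,2,6,7,8]=10  [2,5,6,7,8]=10  [3,4,5,6,7]=1  [4,5,6,7,8]=5
  size 6 → [0,2,5,6,7,8]=20  [1,3,4,5,6,7]=1  [2,4,5,6,7,8]=15  [3,4,5,6,7,8]=6
  size 7 → [0,2,4,5,6,7,8]=35  [1,3,4,5,6,7,8]=7  [2,3,4,5,6,7,8]=21
  first=0(x) contributes 28
  first=1(b) contributes 56
|[w]| = 84

84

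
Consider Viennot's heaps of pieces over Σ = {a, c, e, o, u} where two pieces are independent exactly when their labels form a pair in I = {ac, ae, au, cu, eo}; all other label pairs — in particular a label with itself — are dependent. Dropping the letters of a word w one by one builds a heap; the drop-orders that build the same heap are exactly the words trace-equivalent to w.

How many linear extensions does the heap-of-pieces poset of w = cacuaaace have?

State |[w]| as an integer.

504

piece 0:c — minimal
piece 1:a — minimal
piece 2:c rests on {0:c}
piece 3:u — minimal
piece 4:a rests on {1:a}
piece 5:a rests on {4:a}
piece 6:a rests on {5:a}
piece 7:c rests on {2:c}
piece 8:e rests on {3:u, 7:c}
minimal pieces: {0:c, 1:a, 3:u}
ways to finish when only these pieces remain (= sum over removing one remaining piece with nothing left below it):
  1 left: {6}→1  {8}→1
  2 left: {3,8}→1  {5,6}→1  {6,8}→2  {7,8}→1
  3 left: {2,7,8}→1  {3,6,8}→3  {3,7,8}→2  {4,5,6}→1  {5,6,8}→3  {6,7,8}→3
  4 left: {0,2,7,8}→1  {1,4,5,6}→1  {2,3,7,8}→3  {2,6,7,8}→4  {3,5,6,8}→6  {3,6,7,8}→8  {4,5,6,8}→4  {5,6,7,8}→6
  5 left: {0,2,3,7,8}→4  {0,2,6,7,8}→5  {1,4,5,6,8}→5  {2,3,6,7,8}→15  {2,5,6,7,8}→10  {3,4,5,6,8}→10  {3,5,6,7,8}→20  {4,5,6,7,8}→10
  6 left: {0,2,3,6,7,8}→24  {0,2,5,6,7,8}→15  {1,3,4,5,6,8}→15  {1,4,5,6,7,8}→15  {2,3,5,6,7,8}→45  {2,4,5,6,7,8}→20  {3,4,5,6,7,8}→40
  7 left: {0,2,3,5,6,7,8}→84  {0,2,4,5,6,7,8}→35  {1,2,4,5,6,7,8}→35  {1,3,4,5,6,7,8}→70  {2,3,4,5,6,7,8}→105
  placing 0:c first → 210 extensions
  placing 1:a first → 224 extensions
  placing 3:u first → 70 extensions
total linear extensions = 504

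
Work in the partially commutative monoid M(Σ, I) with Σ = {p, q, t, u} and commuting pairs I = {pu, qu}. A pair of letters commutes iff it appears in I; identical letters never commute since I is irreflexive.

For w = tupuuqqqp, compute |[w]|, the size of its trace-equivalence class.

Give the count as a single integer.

piece 0:t — minimal
piece 1:u rests on {0:t}
piece 2:p rests on {0:t}
piece 3:u rests on {1:u}
piece 4:u rests on {3:u}
piece 5:q rests on {2:p}
piece 6:q rests on {5:q}
piece 7:q rests on {6:q}
piece 8:p rests on {7:q}
minimal pieces: {0:t}
ways to finish when only these pieces remain (= sum over removing one remaining piece with nothing left below it):
  1 left: {4}→1  {8}→1
  2 left: {3,4}→1  {4,8}→2  {7,8}→1
  3 left: {1,3,4}→1  {3,4,8}→3  {4,7,8}→3  {6,7,8}→1
  4 left: {1,3,4,8}→4  {3,4,7,8}→6  {4,6,7,8}→4  {5,6,7,8}→1
  5 left: {1,3,4,7,8}→10  {2,5,6,7,8}→1  {3,4,6,7,8}→10  {4,5,6,7,8}→5
  6 left: {1,3,4,6,7,8}→20  {2,4,5,6,7,8}→6  {3,4,5,6,7,8}→15
  7 left: {1,3,4,5,6,7,8}→35  {2,3,4,5,6,7,8}→21
  placing 0:t first → 56 extensions

56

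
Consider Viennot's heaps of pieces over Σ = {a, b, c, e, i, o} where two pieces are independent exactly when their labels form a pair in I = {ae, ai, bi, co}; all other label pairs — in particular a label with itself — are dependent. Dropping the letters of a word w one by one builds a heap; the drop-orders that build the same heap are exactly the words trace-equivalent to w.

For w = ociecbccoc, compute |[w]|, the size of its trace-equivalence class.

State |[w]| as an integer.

8

0(o) covers ∅
1(c) covers ∅
2(i) covers 0:o, 1:c
3(e) covers 2:i
4(c) covers 3:e
5(b) covers 4:c
6(c) covers 5:b
7(c) covers 6:c
8(o) covers 5:b
9(c) covers 7:c
floor of heap: 0:o, 1:c
completions by unplaced set U, small U first (add the entries for U minus each lowest piece of U):
  |U|=1: {8}:1  {9}:1
  |U|=2: {7,9}:1  {8,9}:2
  |U|=3: {6,7,9}:1  {7,8,9}:3
  |U|=4: {6,7,8,9}:4
  |U|=5: {5,6,7,8,9}:4
  |U|=6: {4,5,6,7,8,9}:4
  |U|=7: {3,4,5,6,7,8,9}:4
  |U|=8: {2,3,4,5,6,7,8,9}:4
  start at 0(o): 4
  start at 1(c): 4
sum over floor = 8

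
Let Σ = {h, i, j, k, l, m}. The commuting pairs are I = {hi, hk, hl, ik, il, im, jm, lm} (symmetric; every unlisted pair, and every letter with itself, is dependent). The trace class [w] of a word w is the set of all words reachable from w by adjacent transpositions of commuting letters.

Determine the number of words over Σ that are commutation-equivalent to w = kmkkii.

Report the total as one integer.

piece 0:k — minimal
piece 1:m rests on {0:k}
piece 2:k rests on {1:m}
piece 3:k rests on {2:k}
piece 4:i — minimal
piece 5:i rests on {4:i}
minimal pieces: {0:k, 4:i}
ways to finish when only these pieces remain (= sum over removing one remaining piece with nothing left below it):
  1 left: {3}→1  {5}→1
  2 left: {2,3}→1  {3,5}→2  {4,5}→1
  3 left: {1,2,3}→1  {2,3,5}→3  {3,4,5}→3
  4 left: {0,1,2,3}→1  {1,2,3,5}→4  {2,3,4,5}→6
  placing 0:k first → 10 extensions
  placing 4:i first → 5 extensions
total linear extensions = 15

15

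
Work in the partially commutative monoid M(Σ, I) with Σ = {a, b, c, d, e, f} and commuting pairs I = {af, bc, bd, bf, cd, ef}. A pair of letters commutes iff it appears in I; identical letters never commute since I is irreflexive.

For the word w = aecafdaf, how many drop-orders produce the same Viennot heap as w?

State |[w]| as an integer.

4

piece 0:a — minimal
piece 1:e rests on {0:a}
piece 2:c rests on {1:e}
piece 3:a rests on {2:c}
piece 4:f rests on {2:c}
piece 5:d rests on {3:a, 4:f}
piece 6:a rests on {5:d}
piece 7:f rests on {5:d}
minimal pieces: {0:a}
ways to finish when only these pieces remain (= sum over removing one remaining piece with nothing left below it):
  1 left: {6}→1  {7}→1
  2 left: {6,7}→2
  3 left: {5,6,7}→2
  4 left: {3,5,6,7}→2  {4,5,6,7}→2
  5 left: {3,4,5,6,7}→4
  6 left: {2,3,4,5,6,7}→4
  placing 0:a first → 4 extensions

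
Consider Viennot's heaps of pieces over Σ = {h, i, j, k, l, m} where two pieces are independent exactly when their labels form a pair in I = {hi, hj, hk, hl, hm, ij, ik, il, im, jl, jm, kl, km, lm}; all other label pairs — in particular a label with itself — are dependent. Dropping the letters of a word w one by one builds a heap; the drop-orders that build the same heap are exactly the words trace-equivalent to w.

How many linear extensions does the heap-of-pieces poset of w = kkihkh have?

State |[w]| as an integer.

60

0(k) covers ∅
1(k) covers 0:k
2(i) covers ∅
3(h) covers ∅
4(k) covers 1:k
5(h) covers 3:h
floor of heap: 0:k, 2:i, 3:h
completions by unplaced set U, small U first (add the entries for U minus each lowest piece of U):
  |U|=1: {2}:1  {4}:1  {5}:1
  |U|=2: {1,4}:1  {2,4}:2  {2,5}:2  {3,5}:1  {4,5}:2
  |U|=3: {0,1,4}:1  {1,2,4}:3  {1,4,5}:3  {2,3,5}:3  {2,4,5}:6  {3,4,5}:3
  |U|=4: {0,1,2,4}:4  {0,1,4,5}:4  {1,2,4,5}:12  {1,3,4,5}:6  {2,3,4,5}:12
  start at 0(k): 30
  start at 2(i): 10
  start at 3(h): 20
sum over floor = 60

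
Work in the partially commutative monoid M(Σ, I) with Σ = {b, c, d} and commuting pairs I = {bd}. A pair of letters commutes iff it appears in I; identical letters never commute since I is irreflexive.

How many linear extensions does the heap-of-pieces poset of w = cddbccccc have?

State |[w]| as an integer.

piece 0:c — minimal
piece 1:d rests on {0:c}
piece 2:d rests on {1:d}
piece 3:b rests on {0:c}
piece 4:c rests on {2:d, 3:b}
piece 5:c rests on {4:c}
piece 6:c rests on {5:c}
piece 7:c rests on {6:c}
piece 8:c rests on {7:c}
minimal pieces: {0:c}
ways to finish when only these pieces remain (= sum over removing one remaining piece with nothing left below it):
  1 left: {8}→1
  2 left: {7,8}→1
  3 left: {6,7,8}→1
  4 left: {5,6,7,8}→1
  5 left: {4,5,6,7,8}→1
  6 left: {2,4,5,6,7,8}→1  {3,4,5,6,7,8}→1
  7 left: {1,2,4,5,6,7,8}→1  {2,3,4,5,6,7,8}→2
  placing 0:c first → 3 extensions

3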